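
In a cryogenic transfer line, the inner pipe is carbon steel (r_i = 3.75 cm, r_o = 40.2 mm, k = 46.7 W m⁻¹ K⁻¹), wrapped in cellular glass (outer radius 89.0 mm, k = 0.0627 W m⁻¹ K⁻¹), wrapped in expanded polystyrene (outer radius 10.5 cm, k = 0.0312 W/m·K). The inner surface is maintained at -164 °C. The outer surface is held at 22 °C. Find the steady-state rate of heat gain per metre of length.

Series thermal resistances, inner to outer:
  R'_carbon steel = ln(0.0402/0.0375)/(2πk) = 0.06953/(2π·46.7) = 2.369×10^-4 m·K/W
  R'_cellular glass = ln(0.0890/0.0402)/(2πk) = 0.7948/(2π·0.0627) = 2.017 m·K/W
  R'_expanded polystyrene = ln(0.105/0.0890)/(2πk) = 0.1653/(2π·0.0312) = 0.8433 m·K/W
ΣR = 2.369×10^-4 + 2.017 + 0.8433 = 2.861 m·K/W
Q' = ΔT/ΣR = (-164 °C − 22 °C)/2.861 = -65.0 W/m
(Negative Q' ⇒ heat flows inward; heat gain = 65.0 W/m.)

Q' = 65.0 W/m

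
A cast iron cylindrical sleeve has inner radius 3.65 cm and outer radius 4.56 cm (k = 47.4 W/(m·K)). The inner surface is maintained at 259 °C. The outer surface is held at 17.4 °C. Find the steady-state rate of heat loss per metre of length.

Q' = 2πk·ΔT/ln(r₂/r₁) = 2π × 47.4 × 241.6 / ln(0.0456/0.0365) = 3.23×10^5 W/m

Q' = 323 kW/m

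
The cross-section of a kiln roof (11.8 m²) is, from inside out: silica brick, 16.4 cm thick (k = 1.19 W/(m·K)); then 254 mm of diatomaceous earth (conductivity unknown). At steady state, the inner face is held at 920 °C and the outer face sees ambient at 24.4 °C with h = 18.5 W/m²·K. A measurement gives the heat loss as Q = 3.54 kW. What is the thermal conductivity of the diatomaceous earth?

k = 0.0909 W/m·K

ΣR = ΔT/Q = |920 − 24.4|/3540 = 0.2530 K/W
Known resistances:
  R_silica brick = L/(kA) = 0.164/(1.19·11.8) = 0.01168 K/W
  R_conv,out = 1/(hA) = 1/(18.5·11.8) = 0.004581 K/W
R_diatomaceous earth = ΣR − ΣR_known = 0.2530 − 0.01626 = 0.2367 K/W
L/(kA) = 0.2367 ⇒ k = 0.254/(0.2367·11.8) = 0.0909 W/m·K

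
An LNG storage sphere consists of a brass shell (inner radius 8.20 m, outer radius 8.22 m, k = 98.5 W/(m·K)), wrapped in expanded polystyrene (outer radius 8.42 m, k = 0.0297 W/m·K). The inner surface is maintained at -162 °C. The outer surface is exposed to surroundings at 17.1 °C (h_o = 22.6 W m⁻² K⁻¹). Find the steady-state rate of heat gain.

Treat each layer as a resistance in series:
  R_brass = (1/8.20 − 1/8.22)/(4πk) = 2.967×10^-4/(4π·98.5) = 2.397×10^-7 K/W
  R_expanded polystyrene = (1/8.22 − 1/8.42)/(4πk) = 0.002890/(4π·0.0297) = 0.007742 K/W
  R_conv,out = 1/(4πr²h) = 1/(4π·8.42²·22.6) = 4.967×10^-5 K/W
ΣR = 2.397×10^-7 + 0.007742 + 4.967×10^-5 = 0.007792 K/W
Q = ΔT/ΣR = (-162 °C − 17.1 °C)/0.007792 = -23000 W
(Negative Q ⇒ heat flows inward; heat gain = 23000 W.)

Q = 23000 W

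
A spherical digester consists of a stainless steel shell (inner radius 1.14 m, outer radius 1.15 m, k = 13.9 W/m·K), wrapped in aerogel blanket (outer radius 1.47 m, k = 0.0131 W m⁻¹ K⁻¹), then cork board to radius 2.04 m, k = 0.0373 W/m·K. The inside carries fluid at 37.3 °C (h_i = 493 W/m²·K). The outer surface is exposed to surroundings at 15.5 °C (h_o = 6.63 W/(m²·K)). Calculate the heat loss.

Q = 14.0 W

Series thermal resistances, inner to outer:
  R_conv,in = 1/(4πr²h) = 1/(4π·1.14²·493) = 1.242×10^-4 K/W
  R_stainless steel = (1/1.14 − 1/1.15)/(4πk) = 0.007628/(4π·13.9) = 4.367×10^-5 K/W
  R_aerogel blanket = (1/1.15 − 1/1.47)/(4πk) = 0.1893/(4π·0.0131) = 1.150 K/W
  R_cork board = (1/1.47 − 1/2.04)/(4πk) = 0.1901/(4π·0.0373) = 0.4055 K/W
  R_conv,out = 1/(4πr²h) = 1/(4π·2.04²·6.63) = 0.002884 K/W
ΣR = 1.242×10^-4 + 4.367×10^-5 + 1.150 + 0.4055 + 0.002884 = 1.559 K/W
Q = ΔT/ΣR = (37.3 °C − 15.5 °C)/1.559 = 14.0 W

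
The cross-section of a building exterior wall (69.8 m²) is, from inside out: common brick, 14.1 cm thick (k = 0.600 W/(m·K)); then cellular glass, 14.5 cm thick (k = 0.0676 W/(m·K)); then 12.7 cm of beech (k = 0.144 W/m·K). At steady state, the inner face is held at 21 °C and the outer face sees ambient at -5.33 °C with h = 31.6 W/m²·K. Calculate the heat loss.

Resistance network (inner→outer):
  R_common brick = L/(kA) = 0.141/(0.600·69.8) = 0.003367 K/W
  R_cellular glass = L/(kA) = 0.145/(0.0676·69.8) = 0.03073 K/W
  R_beech = L/(kA) = 0.127/(0.144·69.8) = 0.01264 K/W
  R_conv,out = 1/(hA) = 1/(31.6·69.8) = 4.534×10^-4 K/W
ΣR = 0.003367 + 0.03073 + 0.01264 + 4.534×10^-4 = 0.04719 K/W
Q = ΔT/ΣR = (21 °C − -5.33 °C)/0.04719 = 558 W

Q = 558 W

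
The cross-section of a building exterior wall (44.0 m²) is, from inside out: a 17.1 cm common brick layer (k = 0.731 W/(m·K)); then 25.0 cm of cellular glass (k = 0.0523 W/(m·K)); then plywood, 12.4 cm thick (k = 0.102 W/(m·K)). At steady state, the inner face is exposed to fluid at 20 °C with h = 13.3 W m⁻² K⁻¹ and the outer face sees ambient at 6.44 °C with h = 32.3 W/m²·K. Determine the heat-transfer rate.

Q = 94.2 W

Treat each layer as a resistance in series:
  R_conv,in = 1/(hA) = 1/(13.3·44.0) = 0.001709 K/W
  R_common brick = L/(kA) = 0.171/(0.731·44.0) = 0.005317 K/W
  R_cellular glass = L/(kA) = 0.250/(0.0523·44.0) = 0.1086 K/W
  R_plywood = L/(kA) = 0.124/(0.102·44.0) = 0.02763 K/W
  R_conv,out = 1/(hA) = 1/(32.3·44.0) = 7.036×10^-4 K/W
ΣR = 0.001709 + 0.005317 + 0.1086 + 0.02763 + 7.036×10^-4 = 0.1440 K/W
Q = ΔT/ΣR = (20 °C − 6.44 °C)/0.1440 = 94.2 W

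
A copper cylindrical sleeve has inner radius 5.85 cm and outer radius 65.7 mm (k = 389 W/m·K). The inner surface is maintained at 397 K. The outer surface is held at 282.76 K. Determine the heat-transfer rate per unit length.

Q' = 2πk·ΔT/ln(r₂/r₁) = 2π × 389 × 114.24 / ln(0.0657/0.0585) = 2.41×10^6 W/m

Q' = 2410 kW/m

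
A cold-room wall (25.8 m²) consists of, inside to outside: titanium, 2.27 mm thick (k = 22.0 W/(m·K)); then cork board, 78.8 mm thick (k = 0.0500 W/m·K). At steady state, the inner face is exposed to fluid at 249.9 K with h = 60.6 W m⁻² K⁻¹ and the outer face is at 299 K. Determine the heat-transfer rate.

Q = 795 W

Series thermal resistances, inner to outer:
  R_conv,in = 1/(hA) = 1/(60.6·25.8) = 6.396×10^-4 K/W
  R_titanium = L/(kA) = 0.00227/(22.0·25.8) = 3.999×10^-6 K/W
  R_cork board = L/(kA) = 0.0788/(0.0500·25.8) = 0.06109 K/W
ΣR = 6.396×10^-4 + 3.999×10^-6 + 0.06109 = 0.06173 K/W
Q = ΔT/ΣR = (249.9 K − 299 K)/0.06173 = -795 W
(Negative Q ⇒ heat flows inward; heat gain = 795 W.)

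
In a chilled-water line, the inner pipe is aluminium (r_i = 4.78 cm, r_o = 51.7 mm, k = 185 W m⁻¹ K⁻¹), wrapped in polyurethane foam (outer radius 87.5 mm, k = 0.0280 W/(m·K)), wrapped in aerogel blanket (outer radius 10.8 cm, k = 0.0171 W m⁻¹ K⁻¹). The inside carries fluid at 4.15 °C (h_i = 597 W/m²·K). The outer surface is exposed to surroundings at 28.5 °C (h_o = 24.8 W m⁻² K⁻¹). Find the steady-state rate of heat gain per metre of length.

Treat each layer as a resistance in series:
  R'_conv,in = 1/(2πr h) = 1/(2π·0.0478·597) = 0.005577 m·K/W
  R'_aluminium = ln(0.0517/0.0478)/(2πk) = 0.07843/(2π·185) = 6.747×10^-5 m·K/W
  R'_polyurethane foam = ln(0.0875/0.0517)/(2πk) = 0.5262/(2π·0.0280) = 2.991 m·K/W
  R'_aerogel blanket = ln(0.108/0.0875)/(2πk) = 0.2105/(2π·0.0171) = 1.959 m·K/W
  R'_conv,out = 1/(2πr h) = 1/(2π·0.108·24.8) = 0.05942 m·K/W
ΣR = 0.005577 + 6.747×10^-5 + 2.991 + 1.959 + 0.05942 = 5.015 m·K/W
Q' = ΔT/ΣR = (4.15 °C − 28.5 °C)/5.015 = -4.86 W/m
(Negative Q' ⇒ heat flows inward; heat gain = 4.86 W/m.)

Q' = 4.86 W/m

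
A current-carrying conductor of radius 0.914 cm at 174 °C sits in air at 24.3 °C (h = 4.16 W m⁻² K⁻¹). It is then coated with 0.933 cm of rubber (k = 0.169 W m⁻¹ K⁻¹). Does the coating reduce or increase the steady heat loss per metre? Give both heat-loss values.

Critical radius for a cylinder: r_cr = k/h = 0.0406 m = 4.06 cm.
Outer radius after coating: r₂ = 0.00914 + 0.00933 = 0.01847 m.
Since r₁ < r_cr and r₂ ≤ r_cr, the coating moves toward the maximum at r_cr — heat loss rises.
Bare: R = 1/(2πr₁h) = 4.186 m·K/W; Q = 149.7/4.186 = 35.8 W/m.
Coated: R = R_cond + R_conv = 2.734 m·K/W; Q = 149.7/2.734 = 54.8 W/m.

increases: 35.8 → 54.8 W/m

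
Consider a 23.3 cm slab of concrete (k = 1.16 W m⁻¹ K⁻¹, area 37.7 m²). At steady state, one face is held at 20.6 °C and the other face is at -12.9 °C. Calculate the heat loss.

Q = 6.29 kW

Q = kA·ΔT/L = 1.16 × 37.7 × |20.6 °C − -12.9 °C| / 0.233 = 6290 W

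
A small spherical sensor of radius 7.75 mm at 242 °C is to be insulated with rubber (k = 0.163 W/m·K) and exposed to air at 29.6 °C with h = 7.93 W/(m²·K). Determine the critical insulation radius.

r_cr = 4.11 cm

For a sphere, r_cr = 2k_ins/h = 2·0.163/7.93 = 0.0411 m = 4.11 cm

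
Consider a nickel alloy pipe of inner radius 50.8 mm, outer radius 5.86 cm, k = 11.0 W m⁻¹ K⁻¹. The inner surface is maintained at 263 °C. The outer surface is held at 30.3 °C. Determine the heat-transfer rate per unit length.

Q' = 1.13×10^5 W/m

Q' = 2πk·ΔT/ln(r₂/r₁) = 2π × 11.0 × 232.7 / ln(0.0586/0.0508) = 1.13×10^5 W/m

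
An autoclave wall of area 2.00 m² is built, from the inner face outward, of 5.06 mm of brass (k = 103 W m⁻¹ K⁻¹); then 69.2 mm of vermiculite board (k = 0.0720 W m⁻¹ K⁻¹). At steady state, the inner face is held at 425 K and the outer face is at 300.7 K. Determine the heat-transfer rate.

Q = 259 W

Treat each layer as a resistance in series:
  R_brass = L/(kA) = 0.00506/(103·2.00) = 2.456×10^-5 K/W
  R_vermiculite board = L/(kA) = 0.0692/(0.0720·2.00) = 0.4806 K/W
ΣR = 2.456×10^-5 + 0.4806 = 0.4806 K/W
Q = ΔT/ΣR = (425 K − 300.7 K)/0.4806 = 259 W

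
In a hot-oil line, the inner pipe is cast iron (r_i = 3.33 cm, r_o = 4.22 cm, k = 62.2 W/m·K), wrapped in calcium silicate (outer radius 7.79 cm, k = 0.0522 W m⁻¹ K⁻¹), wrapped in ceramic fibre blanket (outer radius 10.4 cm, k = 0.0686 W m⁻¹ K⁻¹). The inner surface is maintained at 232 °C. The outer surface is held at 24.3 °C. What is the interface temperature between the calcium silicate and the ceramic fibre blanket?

T = 79.1 °C

Resistance network (inner→outer):
  R'_cast iron = ln(0.0422/0.0333)/(2πk) = 0.2369/(2π·62.2) = 6.061×10^-4 m·K/W
  R'_calcium silicate = ln(0.0779/0.0422)/(2πk) = 0.6130/(2π·0.0522) = 1.869 m·K/W
  R'_ceramic fibre blanket = ln(0.104/0.0779)/(2πk) = 0.2890/(2π·0.0686) = 0.6704 m·K/W
ΣR = 6.061×10^-4 + 1.869 + 0.6704 = 2.540 m·K/W
Q' = ΔT/ΣR = (232 °C − 24.3 °C)/2.540 = 81.77 W/m
From the inner boundary to the calcium silicate/ceramic fibre blanket interface, ΣR_partial = 1.870 m·K/W.
T_interface = T_in − Q'·ΣR_partial = 232 °C − (81.77)(1.870) = 79.1 °C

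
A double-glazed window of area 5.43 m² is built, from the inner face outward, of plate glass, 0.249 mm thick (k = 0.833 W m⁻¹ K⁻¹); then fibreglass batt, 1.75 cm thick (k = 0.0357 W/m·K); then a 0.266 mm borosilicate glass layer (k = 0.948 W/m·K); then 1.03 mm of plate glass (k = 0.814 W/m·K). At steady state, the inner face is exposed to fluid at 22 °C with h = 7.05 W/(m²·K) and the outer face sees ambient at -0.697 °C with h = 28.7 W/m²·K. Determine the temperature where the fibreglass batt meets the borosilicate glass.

Series thermal resistances, inner to outer:
  R_conv,in = 1/(hA) = 1/(7.05·5.43) = 0.02612 K/W
  R_plate glass = L/(kA) = 2.49×10^-4/(0.833·5.43) = 5.505×10^-5 K/W
  R_fibreglass batt = L/(kA) = 0.0175/(0.0357·5.43) = 0.09028 K/W
  R_borosilicate glass = L/(kA) = 2.66×10^-4/(0.948·5.43) = 5.167×10^-5 K/W
  R_plate glass = L/(kA) = 0.00103/(0.814·5.43) = 2.330×10^-4 K/W
  R_conv,out = 1/(hA) = 1/(28.7·5.43) = 0.006417 K/W
ΣR = 0.02612 + 5.505×10^-5 + 0.09028 + 5.167×10^-5 + 2.330×10^-4 + 0.006417 = 0.1232 K/W
Q = ΔT/ΣR = (22 °C − -0.697 °C)/0.1232 = 184.2 W
From the inner boundary to the fibreglass batt/borosilicate glass interface, ΣR_partial = 0.1165 K/W.
T_interface = T_in − Q·ΣR_partial = 22 °C − (184.2)(0.1165) = 0.54 °C

T = 0.54 °C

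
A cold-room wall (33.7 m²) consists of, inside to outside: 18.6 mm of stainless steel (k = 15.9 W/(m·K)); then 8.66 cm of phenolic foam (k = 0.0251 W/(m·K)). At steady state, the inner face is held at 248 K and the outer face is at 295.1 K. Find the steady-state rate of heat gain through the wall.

Q = 460 W

Treat each layer as a resistance in series:
  R_stainless steel = L/(kA) = 0.0186/(15.9·33.7) = 3.471×10^-5 K/W
  R_phenolic foam = L/(kA) = 0.0866/(0.0251·33.7) = 0.1024 K/W
ΣR = 3.471×10^-5 + 0.1024 = 0.1024 K/W
Q = ΔT/ΣR = (248 K − 295.1 K)/0.1024 = -460 W
(Negative Q ⇒ heat flows inward; heat gain = 460 W.)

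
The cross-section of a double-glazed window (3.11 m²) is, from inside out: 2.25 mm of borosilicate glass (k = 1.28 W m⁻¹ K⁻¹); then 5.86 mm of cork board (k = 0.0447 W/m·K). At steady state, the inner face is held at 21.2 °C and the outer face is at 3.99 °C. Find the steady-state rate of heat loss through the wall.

Treat each layer as a resistance in series:
  R_borosilicate glass = L/(kA) = 0.00225/(1.28·3.11) = 5.652×10^-4 K/W
  R_cork board = L/(kA) = 0.00586/(0.0447·3.11) = 0.04215 K/W
ΣR = 5.652×10^-4 + 0.04215 = 0.04272 K/W
Q = ΔT/ΣR = (21.2 °C − 3.99 °C)/0.04272 = 403 W

Q = 403 W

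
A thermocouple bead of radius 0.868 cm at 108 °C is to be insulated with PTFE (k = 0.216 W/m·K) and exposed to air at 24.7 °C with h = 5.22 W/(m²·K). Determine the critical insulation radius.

For a sphere, r_cr = 2k_ins/h = 2·0.216/5.22 = 0.0828 m = 8.28 cm

r_cr = 8.28 cm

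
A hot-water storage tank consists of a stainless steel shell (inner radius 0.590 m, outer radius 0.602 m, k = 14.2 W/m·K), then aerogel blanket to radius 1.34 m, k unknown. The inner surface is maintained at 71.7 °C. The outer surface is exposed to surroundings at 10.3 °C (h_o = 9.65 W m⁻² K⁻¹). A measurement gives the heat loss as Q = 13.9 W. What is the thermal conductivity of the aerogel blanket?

k = 0.0165 W/m·K

ΣR = ΔT/Q = |71.7 − 10.3|/13.9 = 4.417 K/W
Known resistances:
  R_stainless steel = (1/0.590 − 1/0.602)/(4πk) = 0.03379/(4π·14.2) = 1.893×10^-4 K/W
  R_conv,out = 1/(4πr²h) = 1/(4π·1.34²·9.65) = 0.004593 K/W
R_aerogel blanket = ΣR − ΣR_known = 4.417 − 0.004782 = 4.412 K/W
(1/r₁−1/r₂)/(4πk) = 4.412 ⇒ k = 0.9149/(4π·4.412) = 0.0165 W/m·K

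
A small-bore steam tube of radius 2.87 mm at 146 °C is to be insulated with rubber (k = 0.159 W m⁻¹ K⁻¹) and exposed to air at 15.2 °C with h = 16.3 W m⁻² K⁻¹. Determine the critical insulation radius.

r_cr = 0.975 cm

For a cylinder, r_cr = k_ins/h = 0.159/16.3 = 0.00975 m = 0.975 cm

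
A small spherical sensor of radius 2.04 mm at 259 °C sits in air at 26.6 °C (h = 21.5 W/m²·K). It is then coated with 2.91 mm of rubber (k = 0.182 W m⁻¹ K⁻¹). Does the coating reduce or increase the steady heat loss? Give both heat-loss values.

increases: 0.261 → 0.839 W

Critical radius for a sphere: r_cr = 2k/h = 0.0169 m = 1.69 cm.
Outer radius after coating: r₂ = 0.00204 + 0.00291 = 0.00495 m.
Since r₁ < r_cr and r₂ ≤ r_cr, the coating moves toward the maximum at r_cr — heat loss rises.
Bare: R = 1/(4πr₁²h) = 889.4 K/W; Q = 232.4/889.4 = 0.261 W.
Coated: R = R_cond + R_conv = 277.1 K/W; Q = 232.4/277.1 = 0.839 W.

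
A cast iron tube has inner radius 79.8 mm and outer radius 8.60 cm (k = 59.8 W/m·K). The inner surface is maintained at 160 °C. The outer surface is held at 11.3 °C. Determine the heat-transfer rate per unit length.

Q' = 2πk·ΔT/ln(r₂/r₁) = 2π × 59.8 × 148.7 / ln(0.0860/0.0798) = 7.47×10^5 W/m

Q' = 747 kW/m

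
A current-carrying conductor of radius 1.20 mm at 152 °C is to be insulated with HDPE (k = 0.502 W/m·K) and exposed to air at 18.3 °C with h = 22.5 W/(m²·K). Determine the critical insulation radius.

For a cylinder, r_cr = k_ins/h = 0.502/22.5 = 0.0223 m = 2.23 cm

r_cr = 2.23 cm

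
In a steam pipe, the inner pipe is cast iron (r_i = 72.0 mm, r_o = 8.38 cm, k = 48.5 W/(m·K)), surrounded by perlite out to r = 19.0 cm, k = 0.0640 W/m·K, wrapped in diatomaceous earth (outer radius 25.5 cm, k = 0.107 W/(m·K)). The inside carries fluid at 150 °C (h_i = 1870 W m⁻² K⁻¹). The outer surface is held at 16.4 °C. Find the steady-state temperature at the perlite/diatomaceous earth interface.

T = 40.0 °C

Resistance network (inner→outer):
  R'_conv,in = 1/(2πr h) = 1/(2π·0.0720·1870) = 0.001182 m·K/W
  R'_cast iron = ln(0.0838/0.0720)/(2πk) = 0.1518/(2π·48.5) = 4.980×10^-4 m·K/W
  R'_perlite = ln(0.190/0.0838)/(2πk) = 0.8186/(2π·0.0640) = 2.036 m·K/W
  R'_diatomaceous earth = ln(0.255/0.190)/(2πk) = 0.2942/(2π·0.107) = 0.4377 m·K/W
ΣR = 0.001182 + 4.980×10^-4 + 2.036 + 0.4377 = 2.475 m·K/W
Q' = ΔT/ΣR = (150 °C − 16.4 °C)/2.475 = 53.98 W/m
From the inner boundary to the perlite/diatomaceous earth interface, ΣR_partial = 2.038 m·K/W.
T_interface = T_in − Q'·ΣR_partial = 150 °C − (53.98)(2.038) = 40.0 °C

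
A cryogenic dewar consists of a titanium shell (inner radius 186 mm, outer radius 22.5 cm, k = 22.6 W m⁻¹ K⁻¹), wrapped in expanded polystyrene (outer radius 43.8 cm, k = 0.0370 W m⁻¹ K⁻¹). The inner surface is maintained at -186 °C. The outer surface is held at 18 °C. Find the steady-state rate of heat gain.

Q = 43.9 W

Series thermal resistances, inner to outer:
  R_titanium = (1/0.186 − 1/0.225)/(4πk) = 0.9319/(4π·22.6) = 0.003281 K/W
  R_expanded polystyrene = (1/0.225 − 1/0.438)/(4πk) = 2.161/(4π·0.0370) = 4.648 K/W
ΣR = 0.003281 + 4.648 = 4.651 K/W
Q = ΔT/ΣR = (-186 °C − 18 °C)/4.651 = -43.9 W
(Negative Q ⇒ heat flows inward; heat gain = 43.9 W.)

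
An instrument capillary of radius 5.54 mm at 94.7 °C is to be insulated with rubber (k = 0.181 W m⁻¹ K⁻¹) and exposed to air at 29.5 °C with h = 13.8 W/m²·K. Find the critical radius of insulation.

For a cylinder, r_cr = k_ins/h = 0.181/13.8 = 0.0131 m = 1.31 cm

r_cr = 1.31 cm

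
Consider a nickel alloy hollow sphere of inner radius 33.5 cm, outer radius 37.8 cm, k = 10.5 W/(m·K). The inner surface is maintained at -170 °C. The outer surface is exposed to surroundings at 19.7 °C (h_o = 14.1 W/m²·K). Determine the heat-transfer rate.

Q = 4510 W

Treat each layer as a resistance in series:
  R_nickel alloy = (1/0.335 − 1/0.378)/(4πk) = 0.3396/(4π·10.5) = 0.002574 K/W
  R_conv,out = 1/(4πr²h) = 1/(4π·0.378²·14.1) = 0.03950 K/W
ΣR = 0.002574 + 0.03950 = 0.04207 K/W
Q = ΔT/ΣR = (-170 °C − 19.7 °C)/0.04207 = -4510 W
(Negative Q ⇒ heat flows inward; heat gain = 4510 W.)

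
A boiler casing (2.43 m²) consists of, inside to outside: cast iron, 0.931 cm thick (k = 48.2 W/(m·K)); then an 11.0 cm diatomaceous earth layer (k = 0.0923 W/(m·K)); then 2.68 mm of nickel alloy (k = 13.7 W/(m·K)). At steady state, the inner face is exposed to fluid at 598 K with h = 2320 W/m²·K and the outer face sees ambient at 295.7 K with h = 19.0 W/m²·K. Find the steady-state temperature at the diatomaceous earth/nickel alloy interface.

Series thermal resistances, inner to outer:
  R_conv,in = 1/(hA) = 1/(2320·2.43) = 1.774×10^-4 K/W
  R_cast iron = L/(kA) = 0.00931/(48.2·2.43) = 7.949×10^-5 K/W
  R_diatomaceous earth = L/(kA) = 0.110/(0.0923·2.43) = 0.4904 K/W
  R_nickel alloy = L/(kA) = 0.00268/(13.7·2.43) = 8.050×10^-5 K/W
  R_conv,out = 1/(hA) = 1/(19.0·2.43) = 0.02166 K/W
ΣR = 1.774×10^-4 + 7.949×10^-5 + 0.4904 + 8.050×10^-5 + 0.02166 = 0.5124 K/W
Q = ΔT/ΣR = (598 K − 295.7 K)/0.5124 = 590.0 W
From the inner boundary to the diatomaceous earth/nickel alloy interface, ΣR_partial = 0.4907 K/W.
T_interface = T_in − Q·ΣR_partial = 598 K − (590.0)(0.4907) = 308.5 K

T = 308.5 K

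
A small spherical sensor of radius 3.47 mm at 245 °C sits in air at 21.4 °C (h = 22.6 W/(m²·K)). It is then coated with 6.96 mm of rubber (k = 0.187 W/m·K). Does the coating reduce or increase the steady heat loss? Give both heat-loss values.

Critical radius for a sphere: r_cr = 2k/h = 0.0165 m = 1.65 cm.
Outer radius after coating: r₂ = 0.00347 + 0.00696 = 0.01043 m.
Since r₁ < r_cr and r₂ ≤ r_cr, the coating moves toward the maximum at r_cr — heat loss rises.
Bare: R = 1/(4πr₁²h) = 292.4 K/W; Q = 223.6/292.4 = 0.765 W.
Coated: R = R_cond + R_conv = 114.2 K/W; Q = 223.6/114.2 = 1.96 W.

increases: 0.765 → 1.96 W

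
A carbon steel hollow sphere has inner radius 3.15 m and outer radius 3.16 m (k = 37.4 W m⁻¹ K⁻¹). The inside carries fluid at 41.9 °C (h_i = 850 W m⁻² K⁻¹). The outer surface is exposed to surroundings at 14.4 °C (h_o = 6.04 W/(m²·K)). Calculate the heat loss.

Q = 20700 W

Series thermal resistances, inner to outer:
  R_conv,in = 1/(4πr²h) = 1/(4π·3.15²·850) = 9.435×10^-6 K/W
  R_carbon steel = (1/3.15 − 1/3.16)/(4πk) = 0.001005/(4π·37.4) = 2.138×10^-6 K/W
  R_conv,out = 1/(4πr²h) = 1/(4π·3.16²·6.04) = 0.001319 K/W
ΣR = 9.435×10^-6 + 2.138×10^-6 + 0.001319 = 0.001331 K/W
Q = ΔT/ΣR = (41.9 °C − 14.4 °C)/0.001331 = 20700 W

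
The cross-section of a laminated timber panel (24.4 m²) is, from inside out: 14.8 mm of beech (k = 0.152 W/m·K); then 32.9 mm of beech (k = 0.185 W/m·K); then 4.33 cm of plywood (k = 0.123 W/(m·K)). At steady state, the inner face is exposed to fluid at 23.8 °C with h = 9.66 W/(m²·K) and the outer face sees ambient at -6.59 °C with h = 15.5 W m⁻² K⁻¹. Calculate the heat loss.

Q = 932 W

Series thermal resistances, inner to outer:
  R_conv,in = 1/(hA) = 1/(9.66·24.4) = 0.004243 K/W
  R_beech = L/(kA) = 0.0148/(0.152·24.4) = 0.003991 K/W
  R_beech = L/(kA) = 0.0329/(0.185·24.4) = 0.007288 K/W
  R_plywood = L/(kA) = 0.0433/(0.123·24.4) = 0.01443 K/W
  R_conv,out = 1/(hA) = 1/(15.5·24.4) = 0.002644 K/W
ΣR = 0.004243 + 0.003991 + 0.007288 + 0.01443 + 0.002644 = 0.03260 K/W
Q = ΔT/ΣR = (23.8 °C − -6.59 °C)/0.03260 = 932 W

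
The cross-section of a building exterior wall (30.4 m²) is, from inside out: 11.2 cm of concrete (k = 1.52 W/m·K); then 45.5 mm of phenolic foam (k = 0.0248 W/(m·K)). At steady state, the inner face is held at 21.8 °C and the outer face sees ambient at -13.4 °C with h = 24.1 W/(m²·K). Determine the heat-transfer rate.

Q = 549 W

Resistance network (inner→outer):
  R_concrete = L/(kA) = 0.112/(1.52·30.4) = 0.002424 K/W
  R_phenolic foam = L/(kA) = 0.0455/(0.0248·30.4) = 0.06035 K/W
  R_conv,out = 1/(hA) = 1/(24.1·30.4) = 0.001365 K/W
ΣR = 0.002424 + 0.06035 + 0.001365 = 0.06414 K/W
Q = ΔT/ΣR = (21.8 °C − -13.4 °C)/0.06414 = 549 W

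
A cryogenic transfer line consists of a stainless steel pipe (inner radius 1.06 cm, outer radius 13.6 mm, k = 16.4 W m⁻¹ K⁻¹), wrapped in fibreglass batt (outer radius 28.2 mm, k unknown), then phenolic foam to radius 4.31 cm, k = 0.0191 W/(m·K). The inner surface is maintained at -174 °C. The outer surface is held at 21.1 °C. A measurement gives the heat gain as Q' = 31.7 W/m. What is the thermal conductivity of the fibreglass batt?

k = 0.0443 W/m·K

ΣR = ΔT/Q' = |-174 − 21.1|/31.7 = 6.155 m·K/W
Known resistances:
  R'_stainless steel = ln(0.0136/0.0106)/(2πk) = 0.2492/(2π·16.4) = 0.002419 m·K/W
  R'_phenolic foam = ln(0.0431/0.0282)/(2πk) = 0.4242/(2π·0.0191) = 3.535 m·K/W
R_fibreglass batt = ΣR − ΣR_known = 6.155 − 3.537 = 2.618 m·K/W
ln(r₂/r₁)/(2πk) = 2.618 ⇒ k = 0.7293/(2π·2.618) = 0.0443 W/m·K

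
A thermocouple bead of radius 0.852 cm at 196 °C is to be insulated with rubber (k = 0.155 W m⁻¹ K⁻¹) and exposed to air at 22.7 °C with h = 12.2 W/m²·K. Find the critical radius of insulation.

r_cr = 2.54 cm

For a sphere, r_cr = 2k_ins/h = 2·0.155/12.2 = 0.0254 m = 2.54 cm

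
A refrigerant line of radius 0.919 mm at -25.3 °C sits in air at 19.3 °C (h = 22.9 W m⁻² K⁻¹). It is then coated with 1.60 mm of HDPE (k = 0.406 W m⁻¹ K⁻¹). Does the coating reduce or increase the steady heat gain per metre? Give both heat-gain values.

Critical radius for a cylinder: r_cr = k/h = 0.0177 m = 1.77 cm.
Outer radius after coating: r₂ = 9.19×10^-4 + 0.00160 = 0.002519 m.
Since r₁ < r_cr and r₂ ≤ r_cr, the coating moves toward the maximum at r_cr — heat gain rises.
Bare: R = 1/(2πr₁h) = 7.563 m·K/W; Q = 44.6/7.563 = 5.90 W/m.
Coated: R = R_cond + R_conv = 3.154 m·K/W; Q = 44.6/3.154 = 14.1 W/m.

increases: 5.90 → 14.1 W/m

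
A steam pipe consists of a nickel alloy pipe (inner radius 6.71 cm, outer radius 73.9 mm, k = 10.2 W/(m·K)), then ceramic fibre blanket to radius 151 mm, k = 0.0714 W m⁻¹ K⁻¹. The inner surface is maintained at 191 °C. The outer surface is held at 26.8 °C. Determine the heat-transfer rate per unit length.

Series thermal resistances, inner to outer:
  R'_nickel alloy = ln(0.0739/0.0671)/(2πk) = 0.09653/(2π·10.2) = 0.001506 m·K/W
  R'_ceramic fibre blanket = ln(0.151/0.0739)/(2πk) = 0.7146/(2π·0.0714) = 1.593 m·K/W
ΣR = 0.001506 + 1.593 = 1.595 m·K/W
Q' = ΔT/ΣR = (191 °C − 26.8 °C)/1.595 = 103 W/m

Q' = 103 W/m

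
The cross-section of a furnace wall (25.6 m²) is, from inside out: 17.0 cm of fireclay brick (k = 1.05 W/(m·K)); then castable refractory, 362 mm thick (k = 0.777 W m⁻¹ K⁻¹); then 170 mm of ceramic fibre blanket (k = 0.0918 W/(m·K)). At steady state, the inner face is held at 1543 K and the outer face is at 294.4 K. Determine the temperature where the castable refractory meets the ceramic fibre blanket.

T = 1227 K

Resistance network (inner→outer):
  R_fireclay brick = L/(kA) = 0.170/(1.05·25.6) = 0.006324 K/W
  R_castable refractory = L/(kA) = 0.362/(0.777·25.6) = 0.01820 K/W
  R_ceramic fibre blanket = L/(kA) = 0.170/(0.0918·25.6) = 0.07234 K/W
ΣR = 0.006324 + 0.01820 + 0.07234 = 0.09686 K/W
Q = ΔT/ΣR = (1543 K − 294.4 K)/0.09686 = 12890 W
From the inner boundary to the castable refractory/ceramic fibre blanket interface, ΣR_partial = 0.02452 K/W.
T_interface = T_in − Q·ΣR_partial = 1543 K − (12890)(0.02452) = 1227 K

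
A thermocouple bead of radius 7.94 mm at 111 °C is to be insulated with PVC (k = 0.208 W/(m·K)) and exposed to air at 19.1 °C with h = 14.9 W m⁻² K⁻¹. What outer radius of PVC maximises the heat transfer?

r_cr = 2.79 cm

For a sphere, r_cr = 2k_ins/h = 2·0.208/14.9 = 0.0279 m = 2.79 cm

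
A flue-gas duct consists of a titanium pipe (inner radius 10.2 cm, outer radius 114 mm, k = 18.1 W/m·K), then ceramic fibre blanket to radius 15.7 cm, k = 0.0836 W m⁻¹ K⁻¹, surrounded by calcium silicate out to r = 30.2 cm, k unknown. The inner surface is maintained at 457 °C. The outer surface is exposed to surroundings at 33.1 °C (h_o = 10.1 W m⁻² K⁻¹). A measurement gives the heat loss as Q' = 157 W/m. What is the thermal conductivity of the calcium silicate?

k = 0.0511 W/m·K

ΣR = ΔT/Q' = |457 − 33.1|/157 = 2.700 m·K/W
Known resistances:
  R'_titanium = ln(0.114/0.102)/(2πk) = 0.1112/(2π·18.1) = 9.780×10^-4 m·K/W
  R'_ceramic fibre blanket = ln(0.157/0.114)/(2πk) = 0.3200/(2π·0.0836) = 0.6093 m·K/W
  R'_conv,out = 1/(2πr h) = 1/(2π·0.302·10.1) = 0.05218 m·K/W
R_calcium silicate = ΣR − ΣR_known = 2.700 − 0.6625 = 2.038 m·K/W
ln(r₂/r₁)/(2πk) = 2.038 ⇒ k = 0.6542/(2π·2.038) = 0.0511 W/m·K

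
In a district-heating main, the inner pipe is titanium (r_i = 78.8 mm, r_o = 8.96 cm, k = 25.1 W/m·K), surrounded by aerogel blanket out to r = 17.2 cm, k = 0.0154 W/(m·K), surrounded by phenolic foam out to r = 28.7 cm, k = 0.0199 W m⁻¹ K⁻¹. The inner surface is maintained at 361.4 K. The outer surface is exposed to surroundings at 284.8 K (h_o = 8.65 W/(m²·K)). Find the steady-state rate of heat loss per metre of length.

Q' = 7.03 W/m

Resistance network (inner→outer):
  R'_titanium = ln(0.0896/0.0788)/(2πk) = 0.1284/(2π·25.1) = 8.144×10^-4 m·K/W
  R'_aerogel blanket = ln(0.172/0.0896)/(2πk) = 0.6521/(2π·0.0154) = 6.740 m·K/W
  R'_phenolic foam = ln(0.287/0.172)/(2πk) = 0.5120/(2π·0.0199) = 4.095 m·K/W
  R'_conv,out = 1/(2πr h) = 1/(2π·0.287·8.65) = 0.06411 m·K/W
ΣR = 8.144×10^-4 + 6.740 + 4.095 + 0.06411 = 10.90 m·K/W
Q' = ΔT/ΣR = (361.4 K − 284.8 K)/10.90 = 7.03 W/m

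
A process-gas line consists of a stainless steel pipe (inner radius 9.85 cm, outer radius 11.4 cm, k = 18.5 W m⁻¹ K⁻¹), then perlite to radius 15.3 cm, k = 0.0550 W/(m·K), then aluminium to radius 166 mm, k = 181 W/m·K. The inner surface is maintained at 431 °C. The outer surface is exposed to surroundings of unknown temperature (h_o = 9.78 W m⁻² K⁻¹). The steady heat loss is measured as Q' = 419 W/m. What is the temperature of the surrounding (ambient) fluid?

T_out = 32.6 °C

Series resistances:
  R'_stainless steel = ln(0.114/0.0985)/(2πk) = 0.1461/(2π·18.5) = 0.001257 m·K/W
  R'_perlite = ln(0.153/0.114)/(2πk) = 0.2942/(2π·0.0550) = 0.8514 m·K/W
  R'_aluminium = ln(0.166/0.153)/(2πk) = 0.08155/(2π·181) = 7.171×10^-5 m·K/W
  R'_conv,out = 1/(2πr h) = 1/(2π·0.166·9.78) = 0.09803 m·K/W
ΣR = 0.9508 m·K/W
ΔT = Q'·ΣR = 419 × 0.9508 = 398.4 K
Heat flows outward, so T_out = T_in − ΔT = 431 − 398.4 = 32.6 °C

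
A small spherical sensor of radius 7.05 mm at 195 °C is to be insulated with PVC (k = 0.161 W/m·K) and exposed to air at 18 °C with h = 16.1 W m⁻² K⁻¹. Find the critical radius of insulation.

For a sphere, r_cr = 2k_ins/h = 2·0.161/16.1 = 0.0200 m = 2.00 cm

r_cr = 2.00 cm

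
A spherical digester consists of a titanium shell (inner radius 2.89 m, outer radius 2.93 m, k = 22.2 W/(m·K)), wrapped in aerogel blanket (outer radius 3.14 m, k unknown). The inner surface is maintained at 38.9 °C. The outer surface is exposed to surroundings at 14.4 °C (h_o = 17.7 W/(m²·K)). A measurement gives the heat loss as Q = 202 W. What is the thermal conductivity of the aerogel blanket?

ΣR = ΔT/Q = |38.9 − 14.4|/202 = 0.1213 K/W
Known resistances:
  R_titanium = (1/2.89 − 1/2.93)/(4πk) = 0.004724/(4π·22.2) = 1.693×10^-5 K/W
  R_conv,out = 1/(4πr²h) = 1/(4π·3.14²·17.7) = 4.560×10^-4 K/W
R_aerogel blanket = ΣR − ΣR_known = 0.1213 − 4.729×10^-4 = 0.1208 K/W
(1/r₁−1/r₂)/(4πk) = 0.1208 ⇒ k = 0.02283/(4π·0.1208) = 0.0150 W/m·K

k = 0.0150 W/m·K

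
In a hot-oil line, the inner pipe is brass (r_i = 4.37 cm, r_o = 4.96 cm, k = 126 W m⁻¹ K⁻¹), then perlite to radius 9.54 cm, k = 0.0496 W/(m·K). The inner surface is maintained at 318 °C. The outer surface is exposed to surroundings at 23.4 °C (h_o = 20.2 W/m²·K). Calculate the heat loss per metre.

Resistance network (inner→outer):
  R'_brass = ln(0.0496/0.0437)/(2πk) = 0.1266/(2π·126) = 1.600×10^-4 m·K/W
  R'_perlite = ln(0.0954/0.0496)/(2πk) = 0.6541/(2π·0.0496) = 2.099 m·K/W
  R'_conv,out = 1/(2πr h) = 1/(2π·0.0954·20.2) = 0.08259 m·K/W
ΣR = 1.600×10^-4 + 2.099 + 0.08259 = 2.182 m·K/W
Q' = ΔT/ΣR = (318 °C − 23.4 °C)/2.182 = 135 W/m

Q' = 135 W/m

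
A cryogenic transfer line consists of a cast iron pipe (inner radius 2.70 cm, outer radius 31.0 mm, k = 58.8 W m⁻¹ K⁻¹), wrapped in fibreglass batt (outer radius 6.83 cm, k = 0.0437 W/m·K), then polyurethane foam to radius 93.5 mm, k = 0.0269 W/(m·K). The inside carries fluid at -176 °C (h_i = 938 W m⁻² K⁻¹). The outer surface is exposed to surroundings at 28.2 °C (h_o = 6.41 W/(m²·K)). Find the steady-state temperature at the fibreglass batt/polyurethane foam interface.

T = -58.4 °C

Treat each layer as a resistance in series:
  R'_conv,in = 1/(2πr h) = 1/(2π·0.0270·938) = 0.006284 m·K/W
  R'_cast iron = ln(0.0310/0.0270)/(2πk) = 0.1382/(2π·58.8) = 3.739×10^-4 m·K/W
  R'_fibreglass batt = ln(0.0683/0.0310)/(2πk) = 0.7899/(2π·0.0437) = 2.877 m·K/W
  R'_polyurethane foam = ln(0.0935/0.0683)/(2πk) = 0.3141/(2π·0.0269) = 1.858 m·K/W
  R'_conv,out = 1/(2πr h) = 1/(2π·0.0935·6.41) = 0.2656 m·K/W
ΣR = 0.006284 + 3.739×10^-4 + 2.877 + 1.858 + 0.2656 = 5.007 m·K/W
Q' = ΔT/ΣR = (-176 °C − 28.2 °C)/5.007 = -40.78 W/m
From the inner boundary to the fibreglass batt/polyurethane foam interface, ΣR_partial = 2.884 m·K/W.
T_interface = T_in − Q'·ΣR_partial = -176 °C − (-40.78)(2.884) = -58.4 °C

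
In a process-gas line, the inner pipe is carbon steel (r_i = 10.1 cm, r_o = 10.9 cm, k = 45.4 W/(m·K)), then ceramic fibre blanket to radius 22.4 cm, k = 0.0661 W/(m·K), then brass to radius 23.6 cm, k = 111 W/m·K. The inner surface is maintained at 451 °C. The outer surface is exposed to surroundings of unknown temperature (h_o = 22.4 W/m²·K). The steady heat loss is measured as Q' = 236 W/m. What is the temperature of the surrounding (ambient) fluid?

Series resistances:
  R'_carbon steel = ln(0.109/0.101)/(2πk) = 0.07623/(2π·45.4) = 2.672×10^-4 m·K/W
  R'_ceramic fibre blanket = ln(0.224/0.109)/(2πk) = 0.7203/(2π·0.0661) = 1.734 m·K/W
  R'_brass = ln(0.236/0.224)/(2πk) = 0.05219/(2π·111) = 7.483×10^-5 m·K/W
  R'_conv,out = 1/(2πr h) = 1/(2π·0.236·22.4) = 0.03011 m·K/W
ΣR = 1.765 m·K/W
ΔT = Q'·ΣR = 236 × 1.765 = 416.5 K
Heat flows outward, so T_out = T_in − ΔT = 451 − 416.5 = 34.5 °C

T_out = 34.5 °C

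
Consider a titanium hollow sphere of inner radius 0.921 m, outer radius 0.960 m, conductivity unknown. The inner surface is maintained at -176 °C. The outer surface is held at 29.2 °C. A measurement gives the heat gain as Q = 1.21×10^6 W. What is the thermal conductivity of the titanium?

k = 20.7 W/m·K

ΣR = ΔT/Q = |-176 − 29.2|/1.21×10^6 = 1.696×10^-4 K/W
(1/r₁−1/r₂)/(4πk) = 1.696×10^-4 ⇒ k = 0.04411/(4π·1.696×10^-4) = 20.7 W/m·K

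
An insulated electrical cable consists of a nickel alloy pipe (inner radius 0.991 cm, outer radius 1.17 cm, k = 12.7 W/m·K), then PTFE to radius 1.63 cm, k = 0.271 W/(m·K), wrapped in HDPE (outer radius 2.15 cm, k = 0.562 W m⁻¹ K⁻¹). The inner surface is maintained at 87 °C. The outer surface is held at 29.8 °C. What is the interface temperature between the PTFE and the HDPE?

Resistance network (inner→outer):
  R'_nickel alloy = ln(0.0117/0.00991)/(2πk) = 0.1660/(2π·12.7) = 0.002081 m·K/W
  R'_PTFE = ln(0.0163/0.0117)/(2πk) = 0.3316/(2π·0.271) = 0.1947 m·K/W
  R'_HDPE = ln(0.0215/0.0163)/(2πk) = 0.2769/(2π·0.562) = 0.07841 m·K/W
ΣR = 0.002081 + 0.1947 + 0.07841 = 0.2752 m·K/W
Q' = ΔT/ΣR = (87 °C − 29.8 °C)/0.2752 = 207.8 W/m
From the inner boundary to the PTFE/HDPE interface, ΣR_partial = 0.1968 m·K/W.
T_interface = T_in − Q'·ΣR_partial = 87 °C − (207.8)(0.1968) = 46.1 °C

T = 46.1 °C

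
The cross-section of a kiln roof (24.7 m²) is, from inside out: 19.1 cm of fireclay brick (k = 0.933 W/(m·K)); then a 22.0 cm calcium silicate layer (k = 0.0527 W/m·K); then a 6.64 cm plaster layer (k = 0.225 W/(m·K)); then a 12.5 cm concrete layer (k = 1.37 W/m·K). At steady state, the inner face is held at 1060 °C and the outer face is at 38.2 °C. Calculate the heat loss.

Q = 5300 W

Series thermal resistances, inner to outer:
  R_fireclay brick = L/(kA) = 0.191/(0.933·24.7) = 0.008288 K/W
  R_calcium silicate = L/(kA) = 0.220/(0.0527·24.7) = 0.1690 K/W
  R_plaster = L/(kA) = 0.0664/(0.225·24.7) = 0.01195 K/W
  R_concrete = L/(kA) = 0.125/(1.37·24.7) = 0.003694 K/W
ΣR = 0.008288 + 0.1690 + 0.01195 + 0.003694 = 0.1929 K/W
Q = ΔT/ΣR = (1060 °C − 38.2 °C)/0.1929 = 5300 W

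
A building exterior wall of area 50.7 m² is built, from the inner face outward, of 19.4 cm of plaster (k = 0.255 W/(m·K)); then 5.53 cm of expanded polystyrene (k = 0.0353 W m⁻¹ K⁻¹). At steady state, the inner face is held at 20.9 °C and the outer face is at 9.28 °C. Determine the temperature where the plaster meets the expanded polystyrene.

Treat each layer as a resistance in series:
  R_plaster = L/(kA) = 0.194/(0.255·50.7) = 0.01501 K/W
  R_expanded polystyrene = L/(kA) = 0.0553/(0.0353·50.7) = 0.03090 K/W
ΣR = 0.01501 + 0.03090 = 0.04591 K/W
Q = ΔT/ΣR = (20.9 °C − 9.28 °C)/0.04591 = 253.1 W
From the inner boundary to the plaster/expanded polystyrene interface, ΣR_partial = 0.01501 K/W.
T_interface = T_in − Q·ΣR_partial = 20.9 °C − (253.1)(0.01501) = 17.1 °C

T = 17.1 °C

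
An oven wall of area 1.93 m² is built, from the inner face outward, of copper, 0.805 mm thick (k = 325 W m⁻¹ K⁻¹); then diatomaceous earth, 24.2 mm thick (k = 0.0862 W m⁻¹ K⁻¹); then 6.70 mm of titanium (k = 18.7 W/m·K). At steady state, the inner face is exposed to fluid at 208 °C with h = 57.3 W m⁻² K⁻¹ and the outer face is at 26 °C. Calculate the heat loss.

Series thermal resistances, inner to outer:
  R_conv,in = 1/(hA) = 1/(57.3·1.93) = 0.009042 K/W
  R_copper = L/(kA) = 8.05×10^-4/(325·1.93) = 1.283×10^-6 K/W
  R_diatomaceous earth = L/(kA) = 0.0242/(0.0862·1.93) = 0.1455 K/W
  R_titanium = L/(kA) = 0.00670/(18.7·1.93) = 1.856×10^-4 K/W
ΣR = 0.009042 + 1.283×10^-6 + 0.1455 + 1.856×10^-4 = 0.1547 K/W
Q = ΔT/ΣR = (208 °C − 26 °C)/0.1547 = 1180 W

Q = 1180 W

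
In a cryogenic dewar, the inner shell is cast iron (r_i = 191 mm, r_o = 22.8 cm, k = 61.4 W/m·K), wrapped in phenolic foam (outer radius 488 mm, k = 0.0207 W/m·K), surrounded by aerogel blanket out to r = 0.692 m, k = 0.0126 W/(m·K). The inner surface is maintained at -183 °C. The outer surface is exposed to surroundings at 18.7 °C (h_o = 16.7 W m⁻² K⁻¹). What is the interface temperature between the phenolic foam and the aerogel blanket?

Series thermal resistances, inner to outer:
  R_cast iron = (1/0.191 − 1/0.228)/(4πk) = 0.8496/(4π·61.4) = 0.001101 K/W
  R_phenolic foam = (1/0.228 − 1/0.488)/(4πk) = 2.337/(4π·0.0207) = 8.983 K/W
  R_aerogel blanket = (1/0.488 − 1/0.692)/(4πk) = 0.6041/(4π·0.0126) = 3.815 K/W
  R_conv,out = 1/(4πr²h) = 1/(4π·0.692²·16.7) = 0.009951 K/W
ΣR = 0.001101 + 8.983 + 3.815 + 0.009951 = 12.81 K/W
Q = ΔT/ΣR = (-183 °C − 18.7 °C)/12.81 = -15.75 W
From the inner boundary to the phenolic foam/aerogel blanket interface, ΣR_partial = 8.984 K/W.
T_interface = T_in − Q·ΣR_partial = -183 °C − (-15.75)(8.984) = -41.5 °C

T = -41.5 °C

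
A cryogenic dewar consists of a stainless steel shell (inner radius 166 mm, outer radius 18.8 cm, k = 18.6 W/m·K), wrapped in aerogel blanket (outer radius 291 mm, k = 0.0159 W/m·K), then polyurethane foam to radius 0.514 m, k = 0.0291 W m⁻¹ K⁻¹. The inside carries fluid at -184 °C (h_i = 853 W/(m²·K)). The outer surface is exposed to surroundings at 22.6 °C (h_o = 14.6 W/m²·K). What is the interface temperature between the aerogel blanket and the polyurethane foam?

T = -40.0 °C

Series thermal resistances, inner to outer:
  R_conv,in = 1/(4πr²h) = 1/(4π·0.166²·853) = 0.003386 K/W
  R_stainless steel = (1/0.166 − 1/0.188)/(4πk) = 0.7049/(4π·18.6) = 0.003016 K/W
  R_aerogel blanket = (1/0.188 − 1/0.291)/(4πk) = 1.883/(4π·0.0159) = 9.423 K/W
  R_polyurethane foam = (1/0.291 − 1/0.514)/(4πk) = 1.491/(4π·0.0291) = 4.077 K/W
  R_conv,out = 1/(4πr²h) = 1/(4π·0.514²·14.6) = 0.02063 K/W
ΣR = 0.003386 + 0.003016 + 9.423 + 4.077 + 0.02063 = 13.53 K/W
Q = ΔT/ΣR = (-184 °C − 22.6 °C)/13.53 = -15.27 W
From the inner boundary to the aerogel blanket/polyurethane foam interface, ΣR_partial = 9.429 K/W.
T_interface = T_in − Q·ΣR_partial = -184 °C − (-15.27)(9.429) = -40.0 °C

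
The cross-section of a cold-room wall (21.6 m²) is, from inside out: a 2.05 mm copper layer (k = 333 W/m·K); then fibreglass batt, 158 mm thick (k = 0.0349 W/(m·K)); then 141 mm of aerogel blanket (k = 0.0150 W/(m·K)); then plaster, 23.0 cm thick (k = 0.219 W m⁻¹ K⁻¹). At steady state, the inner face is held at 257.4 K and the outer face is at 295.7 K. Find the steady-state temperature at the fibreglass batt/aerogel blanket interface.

T = 268.98 K

Series thermal resistances, inner to outer:
  R_copper = L/(kA) = 0.00205/(333·21.6) = 2.850×10^-7 K/W
  R_fibreglass batt = L/(kA) = 0.158/(0.0349·21.6) = 0.2096 K/W
  R_aerogel blanket = L/(kA) = 0.141/(0.0150·21.6) = 0.4352 K/W
  R_plaster = L/(kA) = 0.230/(0.219·21.6) = 0.04862 K/W
ΣR = 2.850×10^-7 + 0.2096 + 0.4352 + 0.04862 = 0.6934 K/W
Q = ΔT/ΣR = (257.4 K − 295.7 K)/0.6934 = -55.24 W
From the inner boundary to the fibreglass batt/aerogel blanket interface, ΣR_partial = 0.2096 K/W.
T_interface = T_in − Q·ΣR_partial = 257.4 K − (-55.24)(0.2096) = 268.98 K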